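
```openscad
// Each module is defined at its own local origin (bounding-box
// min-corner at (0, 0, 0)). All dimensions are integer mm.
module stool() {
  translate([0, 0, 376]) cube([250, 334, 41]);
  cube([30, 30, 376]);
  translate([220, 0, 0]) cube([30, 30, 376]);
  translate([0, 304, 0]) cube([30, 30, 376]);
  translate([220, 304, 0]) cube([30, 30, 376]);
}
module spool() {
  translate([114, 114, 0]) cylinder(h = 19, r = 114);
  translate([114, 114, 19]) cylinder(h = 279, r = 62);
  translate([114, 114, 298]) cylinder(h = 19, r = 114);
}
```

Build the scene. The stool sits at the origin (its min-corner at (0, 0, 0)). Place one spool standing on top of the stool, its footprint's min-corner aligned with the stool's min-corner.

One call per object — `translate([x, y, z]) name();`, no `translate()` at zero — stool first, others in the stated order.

stool();
translate([0, 0, 417]) spool();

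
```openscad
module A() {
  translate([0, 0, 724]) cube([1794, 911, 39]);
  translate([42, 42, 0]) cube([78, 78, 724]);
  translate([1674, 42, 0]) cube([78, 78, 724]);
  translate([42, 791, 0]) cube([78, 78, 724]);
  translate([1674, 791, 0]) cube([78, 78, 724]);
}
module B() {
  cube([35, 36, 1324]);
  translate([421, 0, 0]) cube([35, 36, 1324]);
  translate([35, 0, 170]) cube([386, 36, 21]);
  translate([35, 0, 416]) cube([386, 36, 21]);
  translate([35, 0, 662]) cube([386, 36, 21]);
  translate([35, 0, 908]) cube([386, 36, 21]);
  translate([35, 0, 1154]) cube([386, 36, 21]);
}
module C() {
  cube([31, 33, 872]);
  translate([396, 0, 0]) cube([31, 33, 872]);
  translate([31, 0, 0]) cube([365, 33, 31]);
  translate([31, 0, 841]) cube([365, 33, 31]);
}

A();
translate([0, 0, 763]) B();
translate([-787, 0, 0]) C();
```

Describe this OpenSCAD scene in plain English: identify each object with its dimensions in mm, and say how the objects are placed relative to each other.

A is a table with a 1794×911 mm rectangular top, 39 mm thick, top surface at z = 763 mm, supported by four 78×78 mm square legs, each inset 42 mm from the nearest pair of top edges, running from the floor.

B is a wooden ladder with two side rails of 35×36 mm section and 1324 mm height, set 456 mm apart overall. Between them run 5 rectangular rungs (36 mm deep, 21 mm thick), front faces flush with the rails' −y face. The bottom of the first rung is 170 mm above the floor and each subsequent rung is 246 mm higher than the one below.

C is a picture frame with a 365×810 mm rectangular opening (x by z) and a uniform 31 mm border on every side. Frame depth is 33 mm along y. It is built from two vertical stiles running the full outside height and two horizontal rails spanning the gap between the stiles.

The ladder is on top of the table. The picture frame is on the floor beside the table on its −x side.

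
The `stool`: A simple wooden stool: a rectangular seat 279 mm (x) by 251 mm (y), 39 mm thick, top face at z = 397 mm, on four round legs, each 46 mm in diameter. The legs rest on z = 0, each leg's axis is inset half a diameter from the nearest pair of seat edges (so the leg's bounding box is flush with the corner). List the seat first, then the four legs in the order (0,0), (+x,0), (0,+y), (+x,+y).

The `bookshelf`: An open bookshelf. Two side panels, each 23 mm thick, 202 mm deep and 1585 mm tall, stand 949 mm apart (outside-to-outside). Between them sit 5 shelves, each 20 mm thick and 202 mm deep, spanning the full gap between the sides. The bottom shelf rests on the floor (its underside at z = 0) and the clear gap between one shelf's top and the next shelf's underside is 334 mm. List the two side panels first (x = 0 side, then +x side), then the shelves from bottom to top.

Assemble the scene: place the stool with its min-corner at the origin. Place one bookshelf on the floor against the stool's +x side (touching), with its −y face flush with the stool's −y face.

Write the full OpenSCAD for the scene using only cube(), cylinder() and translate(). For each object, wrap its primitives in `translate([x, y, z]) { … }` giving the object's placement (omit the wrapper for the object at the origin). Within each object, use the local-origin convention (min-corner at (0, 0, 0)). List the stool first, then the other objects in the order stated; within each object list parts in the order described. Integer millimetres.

translate([0, 0, 358]) cube([279, 251, 39]);
translate([23, 23, 0]) cylinder(h = 358, r = 23);
translate([256, 23, 0]) cylinder(h = 358, r = 23);
translate([23, 228, 0]) cylinder(h = 358, r = 23);
translate([256, 228, 0]) cylinder(h = 358, r = 23);
translate([279, 0, 0]) {
  cube([23, 202, 1585]);
  translate([926, 0, 0]) cube([23, 202, 1585]);
  translate([23, 0, 0]) cube([903, 202, 20]);
  translate([23, 0, 354]) cube([903, 202, 20]);
  translate([23, 0, 708]) cube([903, 202, 20]);
  translate([23, 0, 1062]) cube([903, 202, 20]);
  translate([23, 0, 1416]) cube([903, 202, 20]);
}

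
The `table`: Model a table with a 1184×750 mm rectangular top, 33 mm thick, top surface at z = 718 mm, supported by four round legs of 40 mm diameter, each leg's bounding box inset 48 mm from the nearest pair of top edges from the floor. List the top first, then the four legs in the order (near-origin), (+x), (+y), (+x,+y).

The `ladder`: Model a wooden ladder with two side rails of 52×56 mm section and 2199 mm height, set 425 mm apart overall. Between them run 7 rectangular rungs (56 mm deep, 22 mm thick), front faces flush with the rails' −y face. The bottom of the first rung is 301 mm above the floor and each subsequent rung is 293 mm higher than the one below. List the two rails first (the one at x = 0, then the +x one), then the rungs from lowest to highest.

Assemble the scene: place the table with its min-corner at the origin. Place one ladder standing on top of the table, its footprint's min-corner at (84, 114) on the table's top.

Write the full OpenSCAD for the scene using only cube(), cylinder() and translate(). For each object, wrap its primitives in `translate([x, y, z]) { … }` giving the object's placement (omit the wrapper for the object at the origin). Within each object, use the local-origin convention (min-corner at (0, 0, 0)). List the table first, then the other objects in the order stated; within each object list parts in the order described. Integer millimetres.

translate([0, 0, 685]) cube([1184, 750, 33]);
translate([68, 68, 0]) cylinder(h = 685, r = 20);
translate([1116, 68, 0]) cylinder(h = 685, r = 20);
translate([68, 682, 0]) cylinder(h = 685, r = 20);
translate([1116, 682, 0]) cylinder(h = 685, r = 20);
translate([84, 114, 718]) {
  cube([52, 56, 2199]);
  translate([373, 0, 0]) cube([52, 56, 2199]);
  translate([52, 0, 301]) cube([321, 56, 22]);
  translate([52, 0, 594]) cube([321, 56, 22]);
  translate([52, 0, 887]) cube([321, 56, 22]);
  translate([52, 0, 1180]) cube([321, 56, 22]);
  translate([52, 0, 1473]) cube([321, 56, 22]);
  translate([52, 0, 1766]) cube([321, 56, 22]);
  translate([52, 0, 2059]) cube([321, 56, 22]);
}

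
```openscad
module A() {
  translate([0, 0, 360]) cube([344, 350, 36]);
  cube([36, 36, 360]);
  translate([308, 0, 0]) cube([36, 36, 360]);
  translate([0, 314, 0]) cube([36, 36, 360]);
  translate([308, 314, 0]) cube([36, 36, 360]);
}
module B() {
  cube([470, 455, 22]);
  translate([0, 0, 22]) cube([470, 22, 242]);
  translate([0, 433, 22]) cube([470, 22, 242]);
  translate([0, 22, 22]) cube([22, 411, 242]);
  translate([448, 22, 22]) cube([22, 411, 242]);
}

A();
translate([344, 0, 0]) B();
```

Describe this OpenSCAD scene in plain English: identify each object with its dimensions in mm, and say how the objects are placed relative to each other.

A is a simple wooden stool: a rectangular seat 344 mm (x) by 350 mm (y), 36 mm thick, top face at z = 396 mm, on four square legs, each 36×36 mm in cross-section. The legs rest on z = 0, each flush with a corner of the seat.

B is an open storage box with external size 470×455×264 mm and wall thickness 22 mm (the base is also 22 mm thick). The base covers the whole footprint; the four walls stand on the base, with the y-facing walls full-width and the x-facing walls fitting between their inner faces.

The open box is against the stool's +x side, with their −y faces flush.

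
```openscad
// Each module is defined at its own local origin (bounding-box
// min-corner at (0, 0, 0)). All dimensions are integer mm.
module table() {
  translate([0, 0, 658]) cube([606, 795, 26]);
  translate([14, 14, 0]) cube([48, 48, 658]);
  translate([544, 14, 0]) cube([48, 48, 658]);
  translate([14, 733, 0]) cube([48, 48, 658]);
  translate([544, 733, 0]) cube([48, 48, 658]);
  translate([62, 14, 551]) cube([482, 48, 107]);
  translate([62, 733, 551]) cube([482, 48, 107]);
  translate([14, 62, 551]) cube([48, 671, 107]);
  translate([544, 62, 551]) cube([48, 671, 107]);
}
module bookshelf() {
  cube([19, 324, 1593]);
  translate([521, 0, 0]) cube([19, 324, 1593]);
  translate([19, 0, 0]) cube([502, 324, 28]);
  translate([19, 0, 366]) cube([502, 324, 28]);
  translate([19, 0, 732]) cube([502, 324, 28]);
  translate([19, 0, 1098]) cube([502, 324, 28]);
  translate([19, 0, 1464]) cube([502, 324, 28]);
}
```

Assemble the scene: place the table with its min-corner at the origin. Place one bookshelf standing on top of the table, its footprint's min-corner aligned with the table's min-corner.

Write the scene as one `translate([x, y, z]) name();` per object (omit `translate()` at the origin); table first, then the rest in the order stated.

table();
translate([0, 0, 684]) bookshelf();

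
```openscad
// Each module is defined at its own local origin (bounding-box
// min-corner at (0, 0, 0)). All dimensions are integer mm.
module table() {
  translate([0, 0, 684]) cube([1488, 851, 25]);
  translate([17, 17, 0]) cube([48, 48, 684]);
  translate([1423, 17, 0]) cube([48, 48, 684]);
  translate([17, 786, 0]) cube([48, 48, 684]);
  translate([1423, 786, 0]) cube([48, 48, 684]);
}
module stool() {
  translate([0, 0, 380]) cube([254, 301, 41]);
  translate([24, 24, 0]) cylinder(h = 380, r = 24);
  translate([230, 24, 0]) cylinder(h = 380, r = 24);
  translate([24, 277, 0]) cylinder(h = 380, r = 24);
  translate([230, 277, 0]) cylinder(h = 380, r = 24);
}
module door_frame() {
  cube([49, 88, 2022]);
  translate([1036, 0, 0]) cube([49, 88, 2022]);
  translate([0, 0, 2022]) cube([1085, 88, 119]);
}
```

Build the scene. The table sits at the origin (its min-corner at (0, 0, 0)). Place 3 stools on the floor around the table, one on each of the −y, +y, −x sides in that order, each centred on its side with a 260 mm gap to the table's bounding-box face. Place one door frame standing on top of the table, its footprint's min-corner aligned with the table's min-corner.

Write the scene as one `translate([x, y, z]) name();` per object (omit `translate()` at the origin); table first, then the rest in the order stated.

table();
translate([617, -561, 0]) stool();
translate([617, 1111, 0]) stool();
translate([-514, 275, 0]) stool();
translate([0, 0, 709]) door_frame();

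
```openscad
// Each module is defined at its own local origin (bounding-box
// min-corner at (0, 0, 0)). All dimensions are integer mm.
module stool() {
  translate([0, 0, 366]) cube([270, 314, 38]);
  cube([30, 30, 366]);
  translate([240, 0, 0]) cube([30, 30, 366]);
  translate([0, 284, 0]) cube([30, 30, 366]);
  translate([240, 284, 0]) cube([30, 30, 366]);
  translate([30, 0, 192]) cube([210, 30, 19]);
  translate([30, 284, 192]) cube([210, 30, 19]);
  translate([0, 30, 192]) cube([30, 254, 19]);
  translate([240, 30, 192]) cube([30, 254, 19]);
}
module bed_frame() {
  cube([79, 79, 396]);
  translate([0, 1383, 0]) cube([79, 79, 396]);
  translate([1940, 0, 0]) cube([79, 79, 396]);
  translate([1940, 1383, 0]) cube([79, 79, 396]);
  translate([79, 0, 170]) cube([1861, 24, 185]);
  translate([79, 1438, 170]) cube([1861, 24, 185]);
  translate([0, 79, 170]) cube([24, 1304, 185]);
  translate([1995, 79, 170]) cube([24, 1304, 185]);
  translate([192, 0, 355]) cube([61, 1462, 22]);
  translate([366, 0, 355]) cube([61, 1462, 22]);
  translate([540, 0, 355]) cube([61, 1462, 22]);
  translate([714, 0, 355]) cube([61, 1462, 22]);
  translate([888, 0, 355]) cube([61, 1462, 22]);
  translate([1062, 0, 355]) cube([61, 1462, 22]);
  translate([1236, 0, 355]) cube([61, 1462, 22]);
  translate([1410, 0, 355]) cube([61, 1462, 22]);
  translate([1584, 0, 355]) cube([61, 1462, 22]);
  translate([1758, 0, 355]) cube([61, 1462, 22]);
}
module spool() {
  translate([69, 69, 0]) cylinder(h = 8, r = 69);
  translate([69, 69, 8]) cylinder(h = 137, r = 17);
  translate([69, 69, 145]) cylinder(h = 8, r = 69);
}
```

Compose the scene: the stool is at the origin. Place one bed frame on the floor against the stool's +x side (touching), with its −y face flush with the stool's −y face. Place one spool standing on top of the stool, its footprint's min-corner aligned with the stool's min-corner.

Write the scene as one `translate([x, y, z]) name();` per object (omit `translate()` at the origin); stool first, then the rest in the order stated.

stool();
translate([270, 0, 0]) bed_frame();
translate([0, 0, 404]) spool();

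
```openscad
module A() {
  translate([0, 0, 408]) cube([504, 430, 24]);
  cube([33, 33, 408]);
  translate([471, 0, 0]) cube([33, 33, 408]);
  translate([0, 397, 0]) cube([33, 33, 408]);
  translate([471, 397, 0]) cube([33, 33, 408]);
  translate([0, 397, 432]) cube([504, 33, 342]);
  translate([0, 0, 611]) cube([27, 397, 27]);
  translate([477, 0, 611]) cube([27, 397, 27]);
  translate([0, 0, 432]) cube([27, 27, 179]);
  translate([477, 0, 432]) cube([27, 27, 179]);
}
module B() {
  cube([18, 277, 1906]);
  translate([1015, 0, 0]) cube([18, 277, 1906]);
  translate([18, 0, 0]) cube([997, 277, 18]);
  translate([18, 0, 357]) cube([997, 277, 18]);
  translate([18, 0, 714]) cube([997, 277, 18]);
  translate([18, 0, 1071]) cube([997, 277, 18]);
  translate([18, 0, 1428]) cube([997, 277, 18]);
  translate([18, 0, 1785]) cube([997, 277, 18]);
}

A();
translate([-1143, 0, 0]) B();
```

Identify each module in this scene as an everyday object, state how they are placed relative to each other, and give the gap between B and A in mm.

A is a chair. B is a bookshelf. The bookshelf is on the floor beside the chair on its −x side. The gap between the bookshelf and the chair is 110 mm.

The bookshelf's nearest face is 110 mm from the chair's −x face.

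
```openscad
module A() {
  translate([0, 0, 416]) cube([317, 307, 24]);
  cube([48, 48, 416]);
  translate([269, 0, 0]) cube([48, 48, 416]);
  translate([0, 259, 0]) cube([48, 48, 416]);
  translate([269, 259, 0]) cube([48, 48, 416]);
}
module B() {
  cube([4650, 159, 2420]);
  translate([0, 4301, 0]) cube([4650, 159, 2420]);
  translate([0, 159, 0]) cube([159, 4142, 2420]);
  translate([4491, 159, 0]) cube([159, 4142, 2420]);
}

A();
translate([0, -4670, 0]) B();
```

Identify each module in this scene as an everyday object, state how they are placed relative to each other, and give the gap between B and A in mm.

The house frame's nearest face is 210 mm from the stool's −y face.

A is a stool. B is a house frame. The house frame is on the floor beside the stool on its −y side. The gap between the house frame and the stool is 210 mm.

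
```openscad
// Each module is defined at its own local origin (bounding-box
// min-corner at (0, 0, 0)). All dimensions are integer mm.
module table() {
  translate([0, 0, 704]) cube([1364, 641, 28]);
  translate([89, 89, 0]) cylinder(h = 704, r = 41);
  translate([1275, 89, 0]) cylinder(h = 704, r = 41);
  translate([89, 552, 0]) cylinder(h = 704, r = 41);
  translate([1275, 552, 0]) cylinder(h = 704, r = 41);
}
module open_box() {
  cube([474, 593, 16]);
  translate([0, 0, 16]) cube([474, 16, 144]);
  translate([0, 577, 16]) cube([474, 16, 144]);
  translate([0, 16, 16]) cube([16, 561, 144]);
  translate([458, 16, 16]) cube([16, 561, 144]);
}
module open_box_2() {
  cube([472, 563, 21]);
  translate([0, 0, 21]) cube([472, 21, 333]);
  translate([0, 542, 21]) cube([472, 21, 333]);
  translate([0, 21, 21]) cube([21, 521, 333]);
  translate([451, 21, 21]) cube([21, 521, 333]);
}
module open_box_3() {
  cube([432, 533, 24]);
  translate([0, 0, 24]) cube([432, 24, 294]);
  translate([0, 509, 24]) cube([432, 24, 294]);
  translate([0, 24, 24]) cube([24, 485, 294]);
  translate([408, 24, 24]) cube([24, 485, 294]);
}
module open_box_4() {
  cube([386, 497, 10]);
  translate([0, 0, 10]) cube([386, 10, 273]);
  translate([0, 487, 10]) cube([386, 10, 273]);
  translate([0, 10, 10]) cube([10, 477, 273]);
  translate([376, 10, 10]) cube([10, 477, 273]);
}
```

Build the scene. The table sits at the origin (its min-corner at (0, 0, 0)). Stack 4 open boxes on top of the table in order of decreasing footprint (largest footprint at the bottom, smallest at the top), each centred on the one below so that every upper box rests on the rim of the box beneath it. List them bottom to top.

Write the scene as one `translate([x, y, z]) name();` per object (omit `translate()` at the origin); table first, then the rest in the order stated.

table();
translate([445, 24, 732]) open_box();
translate([446, 39, 892]) open_box_2();
translate([466, 54, 1246]) open_box_3();
translate([489, 72, 1564]) open_box_4();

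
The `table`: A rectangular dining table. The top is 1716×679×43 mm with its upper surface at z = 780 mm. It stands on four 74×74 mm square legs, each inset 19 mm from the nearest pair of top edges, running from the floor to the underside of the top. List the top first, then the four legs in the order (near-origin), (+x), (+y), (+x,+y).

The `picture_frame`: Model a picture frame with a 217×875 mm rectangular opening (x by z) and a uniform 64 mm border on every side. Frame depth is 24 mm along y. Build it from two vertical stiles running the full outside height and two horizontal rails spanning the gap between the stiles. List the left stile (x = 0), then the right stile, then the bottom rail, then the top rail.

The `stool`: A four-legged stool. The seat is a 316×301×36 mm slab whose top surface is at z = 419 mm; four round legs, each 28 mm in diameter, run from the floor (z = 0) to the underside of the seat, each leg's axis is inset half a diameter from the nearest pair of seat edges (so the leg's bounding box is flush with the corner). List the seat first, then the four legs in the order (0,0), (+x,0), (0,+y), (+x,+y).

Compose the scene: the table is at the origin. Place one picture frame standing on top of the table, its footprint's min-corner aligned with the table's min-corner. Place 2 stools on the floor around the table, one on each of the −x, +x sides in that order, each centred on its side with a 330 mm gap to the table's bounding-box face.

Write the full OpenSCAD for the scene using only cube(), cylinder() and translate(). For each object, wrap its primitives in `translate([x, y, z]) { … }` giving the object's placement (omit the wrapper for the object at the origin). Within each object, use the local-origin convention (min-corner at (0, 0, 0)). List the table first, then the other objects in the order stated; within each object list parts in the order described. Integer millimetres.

translate([0, 0, 737]) cube([1716, 679, 43]);
translate([19, 19, 0]) cube([74, 74, 737]);
translate([1623, 19, 0]) cube([74, 74, 737]);
translate([19, 586, 0]) cube([74, 74, 737]);
translate([1623, 586, 0]) cube([74, 74, 737]);
translate([0, 0, 780]) {
  cube([64, 24, 1003]);
  translate([281, 0, 0]) cube([64, 24, 1003]);
  translate([64, 0, 0]) cube([217, 24, 64]);
  translate([64, 0, 939]) cube([217, 24, 64]);
}
translate([-646, 189, 0]) {
  translate([0, 0, 383]) cube([316, 301, 36]);
  translate([14, 14, 0]) cylinder(h = 383, r = 14);
  translate([302, 14, 0]) cylinder(h = 383, r = 14);
  translate([14, 287, 0]) cylinder(h = 383, r = 14);
  translate([302, 287, 0]) cylinder(h = 383, r = 14);
}
translate([2046, 189, 0]) {
  translate([0, 0, 383]) cube([316, 301, 36]);
  translate([14, 14, 0]) cylinder(h = 383, r = 14);
  translate([302, 14, 0]) cylinder(h = 383, r = 14);
  translate([14, 287, 0]) cylinder(h = 383, r = 14);
  translate([302, 287, 0]) cylinder(h = 383, r = 14);
}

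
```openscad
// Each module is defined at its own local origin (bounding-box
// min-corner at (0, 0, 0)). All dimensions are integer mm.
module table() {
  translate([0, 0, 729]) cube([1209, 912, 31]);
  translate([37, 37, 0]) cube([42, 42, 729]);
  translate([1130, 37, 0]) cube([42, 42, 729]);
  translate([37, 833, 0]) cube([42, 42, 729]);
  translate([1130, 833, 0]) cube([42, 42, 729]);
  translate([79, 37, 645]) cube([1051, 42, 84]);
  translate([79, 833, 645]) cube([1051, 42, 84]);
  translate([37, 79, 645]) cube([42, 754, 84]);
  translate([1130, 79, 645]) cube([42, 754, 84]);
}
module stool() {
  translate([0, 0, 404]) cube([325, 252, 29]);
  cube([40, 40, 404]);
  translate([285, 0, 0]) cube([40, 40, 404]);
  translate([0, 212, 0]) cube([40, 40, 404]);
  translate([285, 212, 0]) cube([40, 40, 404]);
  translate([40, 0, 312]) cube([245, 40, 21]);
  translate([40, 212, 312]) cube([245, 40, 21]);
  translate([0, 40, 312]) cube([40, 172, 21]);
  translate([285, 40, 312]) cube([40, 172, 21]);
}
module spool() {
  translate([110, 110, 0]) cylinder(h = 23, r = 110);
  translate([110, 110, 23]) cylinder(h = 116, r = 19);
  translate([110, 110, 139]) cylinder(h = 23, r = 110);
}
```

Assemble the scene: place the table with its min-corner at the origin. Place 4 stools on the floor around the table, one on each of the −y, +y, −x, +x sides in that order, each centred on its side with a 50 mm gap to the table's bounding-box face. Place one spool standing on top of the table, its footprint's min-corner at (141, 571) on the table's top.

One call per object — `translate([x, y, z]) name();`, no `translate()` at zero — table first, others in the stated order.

table();
translate([442, -302, 0]) stool();
translate([442, 962, 0]) stool();
translate([-375, 330, 0]) stool();
translate([1259, 330, 0]) stool();
translate([141, 571, 760]) spool();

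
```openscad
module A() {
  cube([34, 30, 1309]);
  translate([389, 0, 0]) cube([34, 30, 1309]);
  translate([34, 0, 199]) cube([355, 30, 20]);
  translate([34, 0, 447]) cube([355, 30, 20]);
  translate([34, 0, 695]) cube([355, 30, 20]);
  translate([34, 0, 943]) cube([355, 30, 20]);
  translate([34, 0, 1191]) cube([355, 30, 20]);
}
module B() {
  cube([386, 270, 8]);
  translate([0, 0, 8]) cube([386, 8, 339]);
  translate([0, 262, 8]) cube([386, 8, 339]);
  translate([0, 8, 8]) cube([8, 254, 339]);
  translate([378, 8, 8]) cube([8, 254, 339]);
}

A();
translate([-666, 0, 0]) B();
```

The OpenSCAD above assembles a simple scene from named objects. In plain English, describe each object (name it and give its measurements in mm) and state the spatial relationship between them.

A is a wooden ladder with two side rails of 34×30 mm section and 1309 mm height, set 423 mm apart overall. Between them run 5 rectangular rungs (30 mm deep, 20 mm thick), front faces flush with the rails' −y face. The bottom of the first rung is 199 mm above the floor and each subsequent rung is 248 mm higher than the one below.

B is an open storage box with external size 386×270×347 mm and wall thickness 8 mm (the base is also 8 mm thick). The base covers the whole footprint; the four walls stand on the base, with the y-facing walls full-width and the x-facing walls fitting between their inner faces.

The open box is on the floor beside the ladder on its −x side.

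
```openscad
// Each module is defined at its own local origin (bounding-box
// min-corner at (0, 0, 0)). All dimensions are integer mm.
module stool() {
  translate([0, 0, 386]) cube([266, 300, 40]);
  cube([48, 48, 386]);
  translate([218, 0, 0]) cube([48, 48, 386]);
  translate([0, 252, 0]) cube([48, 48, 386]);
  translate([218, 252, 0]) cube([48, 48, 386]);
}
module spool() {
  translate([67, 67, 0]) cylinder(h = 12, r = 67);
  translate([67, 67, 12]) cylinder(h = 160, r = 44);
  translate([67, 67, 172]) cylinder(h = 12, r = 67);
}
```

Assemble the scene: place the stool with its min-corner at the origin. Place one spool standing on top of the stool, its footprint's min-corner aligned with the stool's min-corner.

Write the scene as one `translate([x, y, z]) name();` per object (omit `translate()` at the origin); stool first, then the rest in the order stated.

stool();
translate([0, 0, 426]) spool();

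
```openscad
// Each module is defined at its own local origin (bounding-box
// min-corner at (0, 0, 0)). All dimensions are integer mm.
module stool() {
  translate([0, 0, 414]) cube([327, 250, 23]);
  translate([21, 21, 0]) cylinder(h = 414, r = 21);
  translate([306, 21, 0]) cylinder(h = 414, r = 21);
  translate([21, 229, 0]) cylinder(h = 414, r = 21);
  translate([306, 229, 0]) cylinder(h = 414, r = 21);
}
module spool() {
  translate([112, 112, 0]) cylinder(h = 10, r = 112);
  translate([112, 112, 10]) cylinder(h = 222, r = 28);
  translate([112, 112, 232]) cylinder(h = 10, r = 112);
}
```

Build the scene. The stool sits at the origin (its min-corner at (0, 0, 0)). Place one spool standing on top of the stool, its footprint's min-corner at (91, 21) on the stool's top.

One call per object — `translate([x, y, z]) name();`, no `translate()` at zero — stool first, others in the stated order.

stool();
translate([91, 21, 437]) spool();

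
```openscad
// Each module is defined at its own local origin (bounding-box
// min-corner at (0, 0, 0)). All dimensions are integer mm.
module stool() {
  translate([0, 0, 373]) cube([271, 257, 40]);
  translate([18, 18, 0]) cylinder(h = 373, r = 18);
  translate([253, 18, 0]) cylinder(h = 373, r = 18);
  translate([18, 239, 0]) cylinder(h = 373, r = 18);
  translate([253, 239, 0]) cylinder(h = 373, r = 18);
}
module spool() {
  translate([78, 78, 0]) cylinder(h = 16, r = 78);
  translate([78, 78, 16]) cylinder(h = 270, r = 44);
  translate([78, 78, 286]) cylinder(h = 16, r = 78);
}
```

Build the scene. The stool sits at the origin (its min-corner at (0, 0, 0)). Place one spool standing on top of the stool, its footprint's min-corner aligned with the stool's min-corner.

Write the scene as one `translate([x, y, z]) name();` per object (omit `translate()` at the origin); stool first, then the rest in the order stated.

stool();
translate([0, 0, 413]) spool();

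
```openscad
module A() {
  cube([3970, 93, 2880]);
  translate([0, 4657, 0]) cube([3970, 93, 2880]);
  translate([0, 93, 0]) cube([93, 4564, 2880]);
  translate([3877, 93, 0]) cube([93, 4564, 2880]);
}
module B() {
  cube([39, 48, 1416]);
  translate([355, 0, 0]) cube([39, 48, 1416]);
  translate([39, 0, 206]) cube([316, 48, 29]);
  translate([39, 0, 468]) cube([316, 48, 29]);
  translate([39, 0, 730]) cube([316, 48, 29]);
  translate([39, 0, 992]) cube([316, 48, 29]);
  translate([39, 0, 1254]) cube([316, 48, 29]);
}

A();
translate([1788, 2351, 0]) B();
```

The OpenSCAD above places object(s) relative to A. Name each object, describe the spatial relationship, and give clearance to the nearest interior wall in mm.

A is a house frame. B is a ladder. The ladder sits inside the house frame, centred. The clearance to the nearest interior wall is 1695 mm.

Clearances: x = 1695, y = 2258; minimum 1695 mm.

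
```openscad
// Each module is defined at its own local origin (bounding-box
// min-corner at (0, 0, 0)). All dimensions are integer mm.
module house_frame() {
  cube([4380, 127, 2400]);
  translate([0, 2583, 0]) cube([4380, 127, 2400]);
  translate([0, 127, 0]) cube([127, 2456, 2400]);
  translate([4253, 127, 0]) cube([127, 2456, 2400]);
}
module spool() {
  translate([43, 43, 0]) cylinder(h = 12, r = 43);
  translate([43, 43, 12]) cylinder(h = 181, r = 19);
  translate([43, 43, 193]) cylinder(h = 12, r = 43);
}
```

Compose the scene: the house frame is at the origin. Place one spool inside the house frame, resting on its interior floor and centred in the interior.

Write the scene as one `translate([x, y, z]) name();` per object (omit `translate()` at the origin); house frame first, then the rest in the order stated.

house_frame();
translate([2147, 1312, 0]) spool();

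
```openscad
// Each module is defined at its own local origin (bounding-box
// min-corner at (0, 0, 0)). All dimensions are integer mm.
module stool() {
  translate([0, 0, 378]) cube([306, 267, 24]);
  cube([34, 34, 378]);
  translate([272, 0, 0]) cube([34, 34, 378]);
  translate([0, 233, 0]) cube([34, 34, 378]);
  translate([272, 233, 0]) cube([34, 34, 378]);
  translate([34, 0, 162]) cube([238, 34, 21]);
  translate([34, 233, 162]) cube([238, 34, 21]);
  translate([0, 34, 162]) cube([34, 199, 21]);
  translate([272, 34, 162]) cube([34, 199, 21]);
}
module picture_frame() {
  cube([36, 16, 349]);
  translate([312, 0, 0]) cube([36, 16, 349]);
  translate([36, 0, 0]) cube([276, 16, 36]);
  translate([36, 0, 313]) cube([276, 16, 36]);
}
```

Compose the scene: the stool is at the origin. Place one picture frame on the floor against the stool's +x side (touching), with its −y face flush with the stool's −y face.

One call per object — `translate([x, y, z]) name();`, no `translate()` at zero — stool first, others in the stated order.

stool();
translate([306, 0, 0]) picture_frame();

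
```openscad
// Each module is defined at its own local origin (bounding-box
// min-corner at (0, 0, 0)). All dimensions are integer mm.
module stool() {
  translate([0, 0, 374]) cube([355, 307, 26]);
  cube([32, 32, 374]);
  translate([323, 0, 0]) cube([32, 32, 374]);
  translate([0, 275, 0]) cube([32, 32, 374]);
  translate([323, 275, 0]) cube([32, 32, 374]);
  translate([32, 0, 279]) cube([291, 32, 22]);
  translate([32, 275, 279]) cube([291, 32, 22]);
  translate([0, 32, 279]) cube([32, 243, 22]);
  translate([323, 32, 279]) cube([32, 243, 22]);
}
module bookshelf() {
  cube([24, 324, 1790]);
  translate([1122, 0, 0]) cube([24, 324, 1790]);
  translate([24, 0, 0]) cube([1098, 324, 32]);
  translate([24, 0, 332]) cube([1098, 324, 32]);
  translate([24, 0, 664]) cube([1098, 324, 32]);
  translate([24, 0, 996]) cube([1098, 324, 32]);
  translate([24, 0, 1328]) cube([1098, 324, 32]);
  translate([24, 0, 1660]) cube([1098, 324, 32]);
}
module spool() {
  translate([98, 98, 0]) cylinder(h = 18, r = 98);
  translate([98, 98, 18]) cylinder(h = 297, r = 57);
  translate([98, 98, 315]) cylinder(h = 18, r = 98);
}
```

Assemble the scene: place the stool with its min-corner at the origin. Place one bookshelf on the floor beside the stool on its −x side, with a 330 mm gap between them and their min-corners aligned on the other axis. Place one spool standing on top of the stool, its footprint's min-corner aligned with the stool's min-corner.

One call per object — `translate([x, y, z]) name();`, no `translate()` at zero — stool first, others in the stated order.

stool();
translate([-1476, 0, 0]) bookshelf();
translate([0, 0, 400]) spool();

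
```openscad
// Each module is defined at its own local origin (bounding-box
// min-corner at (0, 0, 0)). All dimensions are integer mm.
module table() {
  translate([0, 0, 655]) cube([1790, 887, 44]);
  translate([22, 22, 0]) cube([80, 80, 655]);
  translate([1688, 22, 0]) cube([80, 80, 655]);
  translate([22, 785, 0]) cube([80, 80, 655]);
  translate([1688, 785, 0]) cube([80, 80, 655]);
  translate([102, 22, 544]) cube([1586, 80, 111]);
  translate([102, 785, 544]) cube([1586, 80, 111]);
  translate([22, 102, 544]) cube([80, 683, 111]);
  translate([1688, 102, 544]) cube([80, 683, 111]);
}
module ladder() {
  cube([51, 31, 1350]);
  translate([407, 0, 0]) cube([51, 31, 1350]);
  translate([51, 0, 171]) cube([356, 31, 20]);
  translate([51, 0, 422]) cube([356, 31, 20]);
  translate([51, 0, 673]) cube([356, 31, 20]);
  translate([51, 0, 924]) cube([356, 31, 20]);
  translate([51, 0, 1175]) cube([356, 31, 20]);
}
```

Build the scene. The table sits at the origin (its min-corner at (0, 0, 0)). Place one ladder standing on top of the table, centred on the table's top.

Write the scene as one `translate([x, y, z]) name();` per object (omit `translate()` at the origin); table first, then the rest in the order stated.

table();
translate([666, 428, 699]) ladder();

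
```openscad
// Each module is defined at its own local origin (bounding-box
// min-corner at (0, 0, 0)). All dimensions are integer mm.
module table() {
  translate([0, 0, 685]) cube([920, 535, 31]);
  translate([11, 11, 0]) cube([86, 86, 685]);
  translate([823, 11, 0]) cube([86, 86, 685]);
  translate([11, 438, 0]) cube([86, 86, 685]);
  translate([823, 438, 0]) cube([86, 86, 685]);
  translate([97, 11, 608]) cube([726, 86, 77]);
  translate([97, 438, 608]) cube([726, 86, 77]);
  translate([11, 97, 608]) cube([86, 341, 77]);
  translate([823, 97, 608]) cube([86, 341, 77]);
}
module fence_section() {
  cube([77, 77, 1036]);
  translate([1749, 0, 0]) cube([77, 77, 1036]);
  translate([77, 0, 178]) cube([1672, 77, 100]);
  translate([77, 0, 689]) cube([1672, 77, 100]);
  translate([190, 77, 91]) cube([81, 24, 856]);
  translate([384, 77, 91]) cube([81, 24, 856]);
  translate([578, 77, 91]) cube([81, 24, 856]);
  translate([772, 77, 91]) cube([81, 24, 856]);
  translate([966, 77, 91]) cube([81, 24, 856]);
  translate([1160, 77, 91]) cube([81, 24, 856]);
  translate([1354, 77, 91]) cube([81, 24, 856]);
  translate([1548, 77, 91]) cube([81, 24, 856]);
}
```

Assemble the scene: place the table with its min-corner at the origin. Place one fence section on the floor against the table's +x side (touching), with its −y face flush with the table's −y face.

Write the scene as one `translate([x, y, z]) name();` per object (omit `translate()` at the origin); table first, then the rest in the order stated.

table();
translate([920, 0, 0]) fence_section();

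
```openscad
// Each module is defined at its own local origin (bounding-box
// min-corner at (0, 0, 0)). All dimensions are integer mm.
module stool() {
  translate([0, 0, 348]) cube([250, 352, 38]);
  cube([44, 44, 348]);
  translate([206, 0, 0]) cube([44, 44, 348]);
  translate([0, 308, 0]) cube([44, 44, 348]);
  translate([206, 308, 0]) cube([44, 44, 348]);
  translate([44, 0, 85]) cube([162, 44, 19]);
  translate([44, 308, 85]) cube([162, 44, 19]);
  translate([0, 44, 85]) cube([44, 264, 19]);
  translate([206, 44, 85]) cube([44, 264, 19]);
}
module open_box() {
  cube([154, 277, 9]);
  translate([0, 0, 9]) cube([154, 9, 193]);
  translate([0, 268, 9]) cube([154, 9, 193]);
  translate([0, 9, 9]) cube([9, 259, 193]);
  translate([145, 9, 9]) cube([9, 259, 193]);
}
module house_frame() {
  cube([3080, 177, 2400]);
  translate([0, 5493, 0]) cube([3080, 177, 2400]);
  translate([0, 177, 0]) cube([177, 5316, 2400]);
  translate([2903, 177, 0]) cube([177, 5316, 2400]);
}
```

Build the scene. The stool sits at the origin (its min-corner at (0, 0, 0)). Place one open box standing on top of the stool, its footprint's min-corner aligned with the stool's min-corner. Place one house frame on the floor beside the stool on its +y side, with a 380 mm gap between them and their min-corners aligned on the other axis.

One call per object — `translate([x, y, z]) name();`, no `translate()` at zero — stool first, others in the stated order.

stool();
translate([0, 0, 386]) open_box();
translate([0, 732, 0]) house_frame();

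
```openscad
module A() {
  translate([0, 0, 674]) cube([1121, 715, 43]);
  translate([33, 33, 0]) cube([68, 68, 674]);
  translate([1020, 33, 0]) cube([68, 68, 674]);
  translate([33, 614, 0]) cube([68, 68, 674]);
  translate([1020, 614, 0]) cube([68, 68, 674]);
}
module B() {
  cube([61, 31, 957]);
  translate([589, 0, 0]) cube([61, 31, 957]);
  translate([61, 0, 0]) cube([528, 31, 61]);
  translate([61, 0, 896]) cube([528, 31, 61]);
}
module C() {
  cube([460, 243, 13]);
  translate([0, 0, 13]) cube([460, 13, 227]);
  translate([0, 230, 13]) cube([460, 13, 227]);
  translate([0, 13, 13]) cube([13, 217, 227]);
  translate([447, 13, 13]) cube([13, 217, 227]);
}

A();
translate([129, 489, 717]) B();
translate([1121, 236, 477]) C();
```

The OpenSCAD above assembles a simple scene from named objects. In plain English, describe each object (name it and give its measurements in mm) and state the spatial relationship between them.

A is a rectangular dining table. The top is 1121×715×43 mm with its upper surface at z = 717 mm. It stands on four 68×68 mm square legs, each inset 33 mm from the nearest pair of top edges, running from the floor to the underside of the top.

B is a picture frame with a 528×835 mm rectangular opening (x by z) and a uniform 61 mm border on every side. Frame depth is 31 mm along y. It is built from two vertical stiles running the full outside height and two horizontal rails spanning the gap between the stiles.

C is an open storage box with external size 460×243×240 mm and wall thickness 13 mm (the base is also 13 mm thick). The base covers the whole footprint; the four walls stand on the base, with the y-facing walls full-width and the x-facing walls fitting between their inner faces.

The picture frame is on top of the table. The open box is beside the table with their tops flush at z = 717.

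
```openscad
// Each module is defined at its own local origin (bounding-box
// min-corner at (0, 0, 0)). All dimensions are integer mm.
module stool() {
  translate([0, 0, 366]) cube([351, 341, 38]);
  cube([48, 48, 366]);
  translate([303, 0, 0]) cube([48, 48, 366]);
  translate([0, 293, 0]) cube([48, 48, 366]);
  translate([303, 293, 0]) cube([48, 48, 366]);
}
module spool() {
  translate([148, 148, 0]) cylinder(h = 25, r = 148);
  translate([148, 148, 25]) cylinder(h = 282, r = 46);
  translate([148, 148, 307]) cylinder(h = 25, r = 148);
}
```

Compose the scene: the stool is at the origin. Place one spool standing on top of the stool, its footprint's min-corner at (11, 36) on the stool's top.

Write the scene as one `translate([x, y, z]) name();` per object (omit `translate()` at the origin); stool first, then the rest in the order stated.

stool();
translate([11, 36, 404]) spool();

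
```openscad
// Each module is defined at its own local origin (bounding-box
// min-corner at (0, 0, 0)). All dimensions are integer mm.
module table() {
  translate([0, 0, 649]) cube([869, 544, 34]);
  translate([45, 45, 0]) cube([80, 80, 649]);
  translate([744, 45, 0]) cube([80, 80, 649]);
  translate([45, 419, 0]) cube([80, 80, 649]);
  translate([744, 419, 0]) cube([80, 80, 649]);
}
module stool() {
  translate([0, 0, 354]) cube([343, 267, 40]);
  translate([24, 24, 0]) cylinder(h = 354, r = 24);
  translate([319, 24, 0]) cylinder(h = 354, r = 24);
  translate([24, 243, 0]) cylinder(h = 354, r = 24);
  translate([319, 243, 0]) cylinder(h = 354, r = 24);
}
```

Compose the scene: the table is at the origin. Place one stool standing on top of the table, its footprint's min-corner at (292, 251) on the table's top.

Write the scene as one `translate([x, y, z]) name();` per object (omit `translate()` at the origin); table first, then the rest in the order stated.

table();
translate([292, 251, 683]) stool();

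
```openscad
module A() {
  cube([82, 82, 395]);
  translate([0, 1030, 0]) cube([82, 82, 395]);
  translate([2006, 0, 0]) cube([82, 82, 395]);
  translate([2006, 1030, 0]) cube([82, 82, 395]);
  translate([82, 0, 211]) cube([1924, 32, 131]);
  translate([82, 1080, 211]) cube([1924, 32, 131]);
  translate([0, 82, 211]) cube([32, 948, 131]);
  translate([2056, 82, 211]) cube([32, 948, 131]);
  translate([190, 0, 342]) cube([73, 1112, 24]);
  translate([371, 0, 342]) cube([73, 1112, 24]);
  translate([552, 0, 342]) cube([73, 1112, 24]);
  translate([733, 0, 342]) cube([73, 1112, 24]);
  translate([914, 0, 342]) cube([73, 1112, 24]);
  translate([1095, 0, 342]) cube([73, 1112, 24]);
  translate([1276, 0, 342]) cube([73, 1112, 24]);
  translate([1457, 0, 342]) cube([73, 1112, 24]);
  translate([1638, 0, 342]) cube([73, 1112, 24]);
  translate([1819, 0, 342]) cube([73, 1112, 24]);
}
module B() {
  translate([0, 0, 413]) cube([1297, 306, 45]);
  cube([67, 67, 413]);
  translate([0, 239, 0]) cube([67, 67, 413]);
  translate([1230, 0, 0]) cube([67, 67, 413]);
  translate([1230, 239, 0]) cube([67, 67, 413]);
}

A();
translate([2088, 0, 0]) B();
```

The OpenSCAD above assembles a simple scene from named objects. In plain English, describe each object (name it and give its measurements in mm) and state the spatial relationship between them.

A is a bed frame 2088 mm long (x) by 1112 mm wide (y). Four 82×82 mm corner posts, 395 mm tall, at the corners of the footprint. Four rails of 32 mm thickness and 131 mm height run between adjacent posts with their undersides at z = 211 mm, their outer faces flush with the outside of the frame (the two x-running rails run between the posts' inner faces; the two y-running rails run between the posts' inner faces). 10 slats, each 73 mm wide (x) and 24 mm thick, lie across the top of the two x-running rails, running the full 1112 mm width of the frame in y; the slats are evenly spaced along x between the inner faces of the end posts with equal gaps (rounded down to the nearest mm) at the −x end and between each pair — any rounding remainder accumulates at the +x end.

B is a long wooden bench with a 1297 mm (x) × 306 mm (y) seat, 45 mm thick, its top surface 458 mm above the floor. Four 67 mm square legs at the seat corners, flush with the edges, run from z = 0 to the seat underside.

The bench is against the bed frame's +x side, with their −y faces flush.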